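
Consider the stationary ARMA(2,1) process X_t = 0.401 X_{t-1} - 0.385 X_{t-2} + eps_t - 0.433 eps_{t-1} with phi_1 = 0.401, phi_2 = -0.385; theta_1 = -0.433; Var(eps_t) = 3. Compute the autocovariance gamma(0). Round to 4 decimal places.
\gamma(0) = 3.6012

Multiply the model equation by X_{t-k} and take expectations. With theta_0 = psi_0 = 1 and psi_j the MA(infinity) weights, this gives
  gamma(k) - sum_i phi_i gamma(k-i) = c_k,
  c_k = sigma^2 * sum_{j=k..q} theta_j psi_{j-k}   (c_k = 0 for k > q),
using gamma(-m) = gamma(m).
psi-weights needed (psi_j = theta_j + sum_i phi_i psi_{j-i}):
  psi_1 = theta_1 + phi_1 = -0.433 + (0.401) = -0.032
Right-hand sides:
  c_0 = sigma^2 (1 + theta_1 psi_1) = 3 * (1 + (-0.433)(-0.032)) = 3 * 1.013856 = 3.041568
  c_1 = sigma^2 theta_1 = 3 * (-0.433) = -1.299
  c_2 = 0
Equations for k = 0, 1, 2 (AR order 2, c_2 = 0):
  (E0) gamma(0) = phi_1 gamma(1) + phi_2 gamma(2) + c_0
  (E1) gamma(1) = phi_1 gamma(0) + phi_2 gamma(1) + c_1
  (E2) gamma(2) = phi_1 gamma(1) + phi_2 gamma(0)
From (E1): gamma(1) = A gamma(0) + B with
  A = phi_1 / (1 - phi_2) = 0.401 / 1.385 = 0.289531,   B = c_1 / (1 - phi_2) = -1.299 / 1.385 = -0.937906.
Insert (E2) into (E0): gamma(0) (1 - phi_2^2) = phi_1 (1 + phi_2) gamma(1) + c_0.
  phi_1 (1 + phi_2) = (0.401)(0.615) = 0.246615,   1 - phi_2^2 = 0.851775.
Replace gamma(1) by A gamma(0) + B and collect gamma(0):
  gamma(0) [0.851775 - (0.246615)(0.289531)] = (0.246615)(-0.937906) + 3.041568
  gamma(0) * 0.780372 = 2.810266
  gamma(0) = 2.810266 / 0.780372 = 3.601186.
Therefore gamma(0) = 3.6012 (to 4 decimal places).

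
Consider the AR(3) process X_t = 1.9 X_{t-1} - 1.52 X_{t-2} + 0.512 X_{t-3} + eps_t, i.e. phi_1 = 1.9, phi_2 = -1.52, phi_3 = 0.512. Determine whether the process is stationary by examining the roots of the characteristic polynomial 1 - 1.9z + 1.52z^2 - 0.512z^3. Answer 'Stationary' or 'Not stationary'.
\text{Stationary}

The AR(p) characteristic polynomial is P(z) = 1 - 1.9z + 1.52z^2 - 0.512z^3.
Stationarity requires all roots to lie outside the unit circle, i.e. |z| > 1 for every root.
Degree 3: look for a simple real root z0 first, then factor out (1 - z/z0) and solve the remaining quadratic.
Testing z0 = 1.25: P(1.25) = 1 + (-1.9)(1.25) + (1.52)(1.25)^2 + (-0.512)(1.25)^3
  = 1 + (-2.375) + (2.375) + (-1) = 0.  So z_0 = 1.25 is a root, |z_0| = 1.25.
Divide out the factor (1 - 0.8 z) = (1 - z/z0) (since 1/z0 = 0.8):
  P(z) = (1 - 0.8 z)(1 + (-1.1) z + (0.64) z^2)
  [check: z-coef -1.1 - (0.8) = -1.9; z^2-coef 0.64 - (0.8)(-1.1) = 1.52; z^3-coef -(0.8)(0.64) = -0.512.]
Remaining roots from the quadratic factor 1 + (-1.1) z + (0.64) z^2:
  Set 1 + (-1.1) z + (0.64) z^2 = 0, i.e. a z^2 + b z + c = 0 with a = 0.64, b = -1.1, c = 1.
  Discriminant D = b^2 - 4ac = (-1.1)^2 - 4*(0.64)*1 = 1.21 - (2.56) = -1.35.
  D < 0, so the roots are the complex-conjugate pair z = (-b +/- i sqrt(-D)) / (2a) = 0.8594 +/- 0.9077i.
  For a conjugate pair |z|^2 = z * conj(z) = (product of roots) = c/a = 1/(0.64) = 1.5625, so |z| = sqrt(1.5625) = 1.25 for both roots.
Moduli of all roots: 1.2500, 1.2500, 1.2500.
All moduli strictly greater than 1? Yes.
Verdict: Stationary.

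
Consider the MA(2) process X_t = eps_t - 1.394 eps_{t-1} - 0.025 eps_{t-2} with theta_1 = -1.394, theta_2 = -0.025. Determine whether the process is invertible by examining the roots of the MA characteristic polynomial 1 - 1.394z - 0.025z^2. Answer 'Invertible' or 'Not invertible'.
\text{Not invertible}

The MA(q) characteristic polynomial is P(z) = 1 - 1.394z - 0.025z^2.
Invertibility requires all roots to lie outside the unit circle, i.e. |z| > 1 for every root.
Set 1 + (-1.394) z + (-0.025) z^2 = 0, i.e. a z^2 + b z + c = 0 with a = -0.025, b = -1.394, c = 1.
Discriminant D = b^2 - 4ac = (-1.394)^2 - 4*(-0.025)*1 = 1.943236 - (-0.1) = 2.043236.
D >= 0, so the roots are real: z = (-b +/- sqrt(D)) / (2a) = (1.394 +/- 1.429418) / (-0.05).
  z_1 = (1.394 + 1.429418) / (-0.05) = -56.4684,   |z_1| = 56.4684.
  z_2 = (1.394 - 1.429418) / (-0.05) = 0.7084,   |z_2| = 0.7084.
Moduli of all roots: 56.4684, 0.7084.
All moduli strictly greater than 1? No.
Verdict: Not invertible.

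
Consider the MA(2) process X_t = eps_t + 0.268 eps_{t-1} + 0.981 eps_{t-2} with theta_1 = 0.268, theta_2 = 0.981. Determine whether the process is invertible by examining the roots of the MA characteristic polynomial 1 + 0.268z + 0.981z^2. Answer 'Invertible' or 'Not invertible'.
\text{Invertible}

The MA(q) characteristic polynomial is P(z) = 1 + 0.268z + 0.981z^2.
Invertibility requires all roots to lie outside the unit circle, i.e. |z| > 1 for every root.
Set 1 + (0.268) z + (0.981) z^2 = 0, i.e. a z^2 + b z + c = 0 with a = 0.981, b = 0.268, c = 1.
Discriminant D = b^2 - 4ac = (0.268)^2 - 4*(0.981)*1 = 0.071824 - (3.924) = -3.852176.
D < 0, so the roots are the complex-conjugate pair z = (-b +/- i sqrt(-D)) / (2a) = -0.1366 +/- 1.0004i.
For a conjugate pair |z|^2 = z * conj(z) = (product of roots) = c/a = 1/(0.981) = 1.019368, so |z| = sqrt(1.019368) = 1.0096 for both roots.
Moduli of all roots: 1.0096, 1.0096.
All moduli strictly greater than 1? Yes.
Verdict: Invertible.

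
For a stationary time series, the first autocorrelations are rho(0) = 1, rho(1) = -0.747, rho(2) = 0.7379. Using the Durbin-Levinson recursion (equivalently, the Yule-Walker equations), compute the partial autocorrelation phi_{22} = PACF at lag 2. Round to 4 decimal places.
\phi_{22} = 0.4070

The PACF at lag k is phi_{kk}, the last component of the solution
to the Yule-Walker system G_k phi = r_k where
  (G_k)_{ij} = rho(|i - j|), (r_k)_i = rho(i), i,j = 1..k.
Equivalently, Durbin-Levinson gives phi_{kk} iteratively:
  phi_{11} = rho(1)
  phi_{kk} = [rho(k) - sum_{j=1..k-1} phi_{k-1,j} rho(k-j)]
            / [1 - sum_{j=1..k-1} phi_{k-1,j} rho(j)],
  phi_{k,j} = phi_{k-1,j} - phi_{kk} phi_{k-1,k-j},  j = 1..k-1.
Step k = 1:
  phi_11 = rho(1) = -0.747.
Step k = 2:
  phi_22 = [rho(2) - phi_11 rho(1)] / [1 - phi_11 rho(1)] = [0.7379 - (-0.747)(-0.747)] / [1 - (-0.747)(-0.747)]
         = 0.179891 / 0.441991 = 0.407.
Therefore phi_{22} = 0.4070.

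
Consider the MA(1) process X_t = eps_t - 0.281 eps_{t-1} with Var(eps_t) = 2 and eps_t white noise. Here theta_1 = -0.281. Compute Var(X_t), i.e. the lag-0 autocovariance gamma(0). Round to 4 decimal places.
\gamma(0) = 2.1579

For an MA(q) process X_t = eps_t + sum_i theta_i eps_{t-i} with
Var(eps_t) = sigma^2, the variance is
  gamma(0) = sigma^2 * (1 + sum_i theta_i^2).
  sum_i theta_i^2 = (-0.281)^2 = 0.078961.
  gamma(0) = 2 * (1 + 0.078961) = 2 * 1.078961 = 2.157922, which rounds to 2.1579.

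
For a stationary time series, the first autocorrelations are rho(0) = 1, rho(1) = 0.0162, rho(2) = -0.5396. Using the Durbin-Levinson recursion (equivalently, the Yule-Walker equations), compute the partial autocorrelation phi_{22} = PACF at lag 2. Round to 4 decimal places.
\phi_{22} = -0.5400

The PACF at lag k is phi_{kk}, the last component of the solution
to the Yule-Walker system G_k phi = r_k where
  (G_k)_{ij} = rho(|i - j|), (r_k)_i = rho(i), i,j = 1..k.
Equivalently, Durbin-Levinson gives phi_{kk} iteratively:
  phi_{11} = rho(1)
  phi_{kk} = [rho(k) - sum_{j=1..k-1} phi_{k-1,j} rho(k-j)]
            / [1 - sum_{j=1..k-1} phi_{k-1,j} rho(j)],
  phi_{k,j} = phi_{k-1,j} - phi_{kk} phi_{k-1,k-j},  j = 1..k-1.
Step k = 1:
  phi_11 = rho(1) = 0.0162.
Step k = 2:
  phi_22 = [rho(2) - phi_11 rho(1)] / [1 - phi_11 rho(1)] = [-0.5396 - (0.0162)(0.0162)] / [1 - (0.0162)(0.0162)]
         = -0.53986244 / 0.99973756 = -0.54.
Therefore phi_{22} = -0.5400.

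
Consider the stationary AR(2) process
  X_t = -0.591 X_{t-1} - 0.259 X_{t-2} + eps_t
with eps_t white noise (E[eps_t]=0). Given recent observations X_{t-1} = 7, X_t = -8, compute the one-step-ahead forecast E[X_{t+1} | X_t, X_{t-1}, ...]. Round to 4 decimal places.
E[X_{t+1} \mid \mathcal F_t] = 2.9150

For an AR(p) model X_t = c + sum_i phi_i X_{t-i} + eps_t, the
one-step-ahead conditional mean is
  E[X_{t+1} | X_t, ...] = c + sum_i phi_i X_{t+1-i}.
Substitute known values:
  E[X_{t+1} | ...] = (-0.591) * (-8) + (-0.259) * (7)
                   = 2.9150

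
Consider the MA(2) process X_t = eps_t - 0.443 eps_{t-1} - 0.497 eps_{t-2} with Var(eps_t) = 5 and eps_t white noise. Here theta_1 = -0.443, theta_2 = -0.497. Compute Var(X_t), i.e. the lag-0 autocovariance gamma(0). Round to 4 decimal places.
\gamma(0) = 7.2163

For an MA(q) process X_t = eps_t + sum_i theta_i eps_{t-i} with
Var(eps_t) = sigma^2, the variance is
  gamma(0) = sigma^2 * (1 + sum_i theta_i^2).
  sum_i theta_i^2 = (-0.443)^2 + (-0.497)^2 = 0.196249 + 0.247009 = 0.443258.
  gamma(0) = 5 * (1 + 0.443258) = 5 * 1.443258 = 7.21629, which rounds to 7.2163.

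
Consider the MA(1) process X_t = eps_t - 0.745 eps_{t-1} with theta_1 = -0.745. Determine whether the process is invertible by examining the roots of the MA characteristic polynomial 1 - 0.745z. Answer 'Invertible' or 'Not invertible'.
\text{Invertible}

The MA(q) characteristic polynomial is P(z) = 1 - 0.745z.
Invertibility requires all roots to lie outside the unit circle, i.e. |z| > 1 for every root.
This is linear in z: 1 + (-0.745) z = 0  =>  z = -1/(-0.745) = 1.342282,  |z| = 1.342282.
Moduli of all roots: 1.3423.
All moduli strictly greater than 1? Yes.
Verdict: Invertible.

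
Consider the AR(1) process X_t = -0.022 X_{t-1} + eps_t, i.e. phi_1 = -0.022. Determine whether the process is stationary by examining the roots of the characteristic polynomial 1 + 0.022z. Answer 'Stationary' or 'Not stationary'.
\text{Stationary}

The AR(p) characteristic polynomial is P(z) = 1 + 0.022z.
Stationarity requires all roots to lie outside the unit circle, i.e. |z| > 1 for every root.
This is linear in z: 1 + (0.022) z = 0  =>  z = -1/(0.022) = -45.454545,  |z| = 45.454545.
Moduli of all roots: 45.4545.
All moduli strictly greater than 1? Yes.
Verdict: Stationary.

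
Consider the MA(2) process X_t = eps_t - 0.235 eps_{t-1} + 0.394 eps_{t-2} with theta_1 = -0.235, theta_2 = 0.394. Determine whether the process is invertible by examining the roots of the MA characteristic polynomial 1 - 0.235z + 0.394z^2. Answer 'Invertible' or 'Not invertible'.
\text{Invertible}

The MA(q) characteristic polynomial is P(z) = 1 - 0.235z + 0.394z^2.
Invertibility requires all roots to lie outside the unit circle, i.e. |z| > 1 for every root.
Set 1 + (-0.235) z + (0.394) z^2 = 0, i.e. a z^2 + b z + c = 0 with a = 0.394, b = -0.235, c = 1.
Discriminant D = b^2 - 4ac = (-0.235)^2 - 4*(0.394)*1 = 0.055225 - (1.576) = -1.520775.
D < 0, so the roots are the complex-conjugate pair z = (-b +/- i sqrt(-D)) / (2a) = 0.2982 +/- 1.565i.
For a conjugate pair |z|^2 = z * conj(z) = (product of roots) = c/a = 1/(0.394) = 2.538071, so |z| = sqrt(2.538071) = 1.5931 for both roots.
Moduli of all roots: 1.5931, 1.5931.
All moduli strictly greater than 1? Yes.
Verdict: Invertible.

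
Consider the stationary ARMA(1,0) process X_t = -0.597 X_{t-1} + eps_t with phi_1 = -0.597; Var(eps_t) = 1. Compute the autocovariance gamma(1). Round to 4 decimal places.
\gamma(1) = -0.9276

Multiply the model equation by X_{t-k} and take expectations. With theta_0 = psi_0 = 1 and psi_j the MA(infinity) weights, this gives
  gamma(k) - sum_i phi_i gamma(k-i) = c_k,
  c_k = sigma^2 * sum_{j=k..q} theta_j psi_{j-k}   (c_k = 0 for k > q),
using gamma(-m) = gamma(m).
Pure AR (q = 0): c_0 = sigma^2 = 1, c_k = 0 for k >= 1.
Equations for k = 0 and k = 1 (AR order 1):
  gamma(0) = phi_1 gamma(1) + c_0
  gamma(1) = phi_1 gamma(0) + c_1
Substituting the second into the first: gamma(0) (1 - phi_1^2) = c_0 + phi_1 c_1, so
  gamma(0) = c_0 / (1 - phi_1^2) = 1 / (1 - (-0.597)^2) = 1 / 0.643591 = 1.553782.
  gamma(1) = phi_1 gamma(0) = (-0.597)(1.553782) = -0.927608.
Therefore gamma(1) = -0.9276 (to 4 decimal places).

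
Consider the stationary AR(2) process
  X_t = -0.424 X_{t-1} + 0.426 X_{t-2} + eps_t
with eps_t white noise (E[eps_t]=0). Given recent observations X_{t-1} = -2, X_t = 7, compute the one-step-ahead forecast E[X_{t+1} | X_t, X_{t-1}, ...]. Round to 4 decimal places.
E[X_{t+1} \mid \mathcal F_t] = -3.8200

For an AR(p) model X_t = c + sum_i phi_i X_{t-i} + eps_t, the
one-step-ahead conditional mean is
  E[X_{t+1} | X_t, ...] = c + sum_i phi_i X_{t+1-i}.
Substitute known values:
  E[X_{t+1} | ...] = (-0.424) * (7) + (0.426) * (-2)
                   = -3.8200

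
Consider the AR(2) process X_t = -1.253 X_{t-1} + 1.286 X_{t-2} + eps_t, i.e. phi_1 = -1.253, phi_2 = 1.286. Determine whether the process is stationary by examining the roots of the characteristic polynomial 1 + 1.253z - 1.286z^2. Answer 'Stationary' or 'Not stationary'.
\text{Not stationary}

The AR(p) characteristic polynomial is P(z) = 1 + 1.253z - 1.286z^2.
Stationarity requires all roots to lie outside the unit circle, i.e. |z| > 1 for every root.
Set 1 + (1.253) z + (-1.286) z^2 = 0, i.e. a z^2 + b z + c = 0 with a = -1.286, b = 1.253, c = 1.
Discriminant D = b^2 - 4ac = (1.253)^2 - 4*(-1.286)*1 = 1.570009 - (-5.144) = 6.714009.
D >= 0, so the roots are real: z = (-b +/- sqrt(D)) / (2a) = (-1.253 +/- 2.59114) / (-2.572).
  z_1 = (-1.253 + 2.59114) / (-2.572) = -0.5203,   |z_1| = 0.5203.
  z_2 = (-1.253 - 2.59114) / (-2.572) = 1.4946,   |z_2| = 1.4946.
Moduli of all roots: 0.5203, 1.4946.
All moduli strictly greater than 1? No.
Verdict: Not stationary.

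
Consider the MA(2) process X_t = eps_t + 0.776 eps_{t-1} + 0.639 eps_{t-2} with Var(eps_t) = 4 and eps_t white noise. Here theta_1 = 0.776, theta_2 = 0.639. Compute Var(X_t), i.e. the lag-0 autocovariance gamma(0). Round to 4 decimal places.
\gamma(0) = 8.0420

For an MA(q) process X_t = eps_t + sum_i theta_i eps_{t-i} with
Var(eps_t) = sigma^2, the variance is
  gamma(0) = sigma^2 * (1 + sum_i theta_i^2).
  sum_i theta_i^2 = (0.776)^2 + (0.639)^2 = 0.602176 + 0.408321 = 1.010497.
  gamma(0) = 4 * (1 + 1.010497) = 4 * 2.010497 = 8.041988, which rounds to 8.0420.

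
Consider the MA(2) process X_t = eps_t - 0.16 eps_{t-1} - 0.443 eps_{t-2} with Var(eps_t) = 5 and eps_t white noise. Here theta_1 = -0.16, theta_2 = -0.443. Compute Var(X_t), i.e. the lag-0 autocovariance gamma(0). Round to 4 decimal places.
\gamma(0) = 6.1092

For an MA(q) process X_t = eps_t + sum_i theta_i eps_{t-i} with
Var(eps_t) = sigma^2, the variance is
  gamma(0) = sigma^2 * (1 + sum_i theta_i^2).
  sum_i theta_i^2 = (-0.16)^2 + (-0.443)^2 = 0.0256 + 0.196249 = 0.221849.
  gamma(0) = 5 * (1 + 0.221849) = 5 * 1.221849 = 6.109245, which rounds to 6.1092.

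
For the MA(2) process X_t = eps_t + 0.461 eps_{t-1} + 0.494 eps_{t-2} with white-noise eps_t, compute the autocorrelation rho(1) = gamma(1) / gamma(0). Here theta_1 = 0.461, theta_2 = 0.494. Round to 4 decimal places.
\rho(1) = 0.4729

For an MA(q) process with theta_0 = 1, the autocovariance is
  gamma(k) = sigma^2 * sum_{i=0..q-k} theta_i * theta_{i+k},
and rho(k) = gamma(k) / gamma(0). Sigma^2 cancels.
  numerator   = (1)*(0.461) + (0.461)*(0.494) = 0.688734.
  denominator = (1)^2 + (0.461)^2 + (0.494)^2 = 1.456557.
  rho(1) = 0.688734 / 1.456557 = 0.4729.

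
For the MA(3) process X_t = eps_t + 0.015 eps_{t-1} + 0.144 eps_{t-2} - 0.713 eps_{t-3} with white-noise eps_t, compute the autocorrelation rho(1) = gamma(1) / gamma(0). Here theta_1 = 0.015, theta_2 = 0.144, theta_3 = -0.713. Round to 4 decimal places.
\rho(1) = -0.0559

For an MA(q) process with theta_0 = 1, the autocovariance is
  gamma(k) = sigma^2 * sum_{i=0..q-k} theta_i * theta_{i+k},
and rho(k) = gamma(k) / gamma(0). Sigma^2 cancels.
  numerator   = (1)*(0.015) + (0.015)*(0.144) + (0.144)*(-0.713) = -0.085512.
  denominator = (1)^2 + (0.015)^2 + (0.144)^2 + (-0.713)^2 = 1.52933.
  rho(1) = -0.085512 / 1.52933 = -0.0559.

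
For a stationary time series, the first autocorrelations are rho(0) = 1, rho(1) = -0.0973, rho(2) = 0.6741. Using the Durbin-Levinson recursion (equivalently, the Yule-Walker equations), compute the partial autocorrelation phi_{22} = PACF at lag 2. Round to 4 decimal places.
\phi_{22} = 0.6710

The PACF at lag k is phi_{kk}, the last component of the solution
to the Yule-Walker system G_k phi = r_k where
  (G_k)_{ij} = rho(|i - j|), (r_k)_i = rho(i), i,j = 1..k.
Equivalently, Durbin-Levinson gives phi_{kk} iteratively:
  phi_{11} = rho(1)
  phi_{kk} = [rho(k) - sum_{j=1..k-1} phi_{k-1,j} rho(k-j)]
            / [1 - sum_{j=1..k-1} phi_{k-1,j} rho(j)],
  phi_{k,j} = phi_{k-1,j} - phi_{kk} phi_{k-1,k-j},  j = 1..k-1.
Step k = 1:
  phi_11 = rho(1) = -0.0973.
Step k = 2:
  phi_22 = [rho(2) - phi_11 rho(1)] / [1 - phi_11 rho(1)] = [0.6741 - (-0.0973)(-0.0973)] / [1 - (-0.0973)(-0.0973)]
         = 0.66463271 / 0.99053271 = 0.671.
Therefore phi_{22} = 0.6710.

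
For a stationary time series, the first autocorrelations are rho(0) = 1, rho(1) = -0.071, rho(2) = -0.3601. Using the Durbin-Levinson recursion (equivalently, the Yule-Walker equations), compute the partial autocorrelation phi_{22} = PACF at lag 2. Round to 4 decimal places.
\phi_{22} = -0.3670

The PACF at lag k is phi_{kk}, the last component of the solution
to the Yule-Walker system G_k phi = r_k where
  (G_k)_{ij} = rho(|i - j|), (r_k)_i = rho(i), i,j = 1..k.
Equivalently, Durbin-Levinson gives phi_{kk} iteratively:
  phi_{11} = rho(1)
  phi_{kk} = [rho(k) - sum_{j=1..k-1} phi_{k-1,j} rho(k-j)]
            / [1 - sum_{j=1..k-1} phi_{k-1,j} rho(j)],
  phi_{k,j} = phi_{k-1,j} - phi_{kk} phi_{k-1,k-j},  j = 1..k-1.
Step k = 1:
  phi_11 = rho(1) = -0.071.
Step k = 2:
  phi_22 = [rho(2) - phi_11 rho(1)] / [1 - phi_11 rho(1)] = [-0.3601 - (-0.071)(-0.071)] / [1 - (-0.071)(-0.071)]
         = -0.365141 / 0.994959 = -0.367.
Therefore phi_{22} = -0.3670.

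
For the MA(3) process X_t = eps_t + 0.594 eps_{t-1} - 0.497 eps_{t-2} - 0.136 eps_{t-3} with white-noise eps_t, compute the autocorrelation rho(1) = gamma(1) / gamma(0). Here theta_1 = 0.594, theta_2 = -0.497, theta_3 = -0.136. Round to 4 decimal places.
\rho(1) = 0.2264

For an MA(q) process with theta_0 = 1, the autocovariance is
  gamma(k) = sigma^2 * sum_{i=0..q-k} theta_i * theta_{i+k},
and rho(k) = gamma(k) / gamma(0). Sigma^2 cancels.
  numerator   = (1)*(0.594) + (0.594)*(-0.497) + (-0.497)*(-0.136) = 0.366374.
  denominator = (1)^2 + (0.594)^2 + (-0.497)^2 + (-0.136)^2 = 1.618341.
  rho(1) = 0.366374 / 1.618341 = 0.2264.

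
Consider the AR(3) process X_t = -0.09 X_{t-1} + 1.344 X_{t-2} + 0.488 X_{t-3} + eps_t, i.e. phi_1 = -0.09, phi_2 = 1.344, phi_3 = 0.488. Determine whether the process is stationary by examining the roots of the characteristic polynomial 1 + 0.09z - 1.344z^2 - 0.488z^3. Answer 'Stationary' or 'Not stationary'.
\text{Not stationary}

The AR(p) characteristic polynomial is P(z) = 1 + 0.09z - 1.344z^2 - 0.488z^3.
Stationarity requires all roots to lie outside the unit circle, i.e. |z| > 1 for every root.
Degree 3: look for a simple real root z0 first, then factor out (1 - z/z0) and solve the remaining quadratic.
Testing z0 = -2.5: P(-2.5) = 1 + (0.09)(-2.5) + (-1.344)(-2.5)^2 + (-0.488)(-2.5)^3
  = 1 + (-0.225) + (-8.4) + (7.625) = 0.  So z_0 = -2.5 is a root, |z_0| = 2.5.
Divide out the factor (1 + 0.4 z) = (1 - z/z0) (since 1/z0 = -0.4):
  P(z) = (1 + 0.4 z)(1 + (-0.31) z + (-1.22) z^2)
  [check: z-coef -0.31 - (-0.4) = 0.09; z^2-coef -1.22 - (-0.4)(-0.31) = -1.344; z^3-coef -(-0.4)(-1.22) = -0.488.]
Remaining roots from the quadratic factor 1 + (-0.31) z + (-1.22) z^2:
  Set 1 + (-0.31) z + (-1.22) z^2 = 0, i.e. a z^2 + b z + c = 0 with a = -1.22, b = -0.31, c = 1.
  Discriminant D = b^2 - 4ac = (-0.31)^2 - 4*(-1.22)*1 = 0.0961 - (-4.88) = 4.9761.
  D >= 0, so the roots are real: z = (-b +/- sqrt(D)) / (2a) = (0.31 +/- 2.230717) / (-2.44).
    z_1 = (0.31 + 2.230717) / (-2.44) = -1.0413,   |z_1| = 1.0413.
    z_2 = (0.31 - 2.230717) / (-2.44) = 0.7872,   |z_2| = 0.7872.
Moduli of all roots: 2.5000, 1.0413, 0.7872.
All moduli strictly greater than 1? No.
Verdict: Not stationary.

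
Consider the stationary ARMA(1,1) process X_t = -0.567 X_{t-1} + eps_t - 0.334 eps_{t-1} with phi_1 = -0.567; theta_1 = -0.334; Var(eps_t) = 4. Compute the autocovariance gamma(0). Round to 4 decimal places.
\gamma(0) = 8.7858

Multiply the model equation by X_{t-k} and take expectations. With theta_0 = psi_0 = 1 and psi_j the MA(infinity) weights, this gives
  gamma(k) - sum_i phi_i gamma(k-i) = c_k,
  c_k = sigma^2 * sum_{j=k..q} theta_j psi_{j-k}   (c_k = 0 for k > q),
using gamma(-m) = gamma(m).
psi-weights needed (psi_j = theta_j + sum_i phi_i psi_{j-i}):
  psi_1 = theta_1 + phi_1 = -0.334 + (-0.567) = -0.901
Right-hand sides:
  c_0 = sigma^2 (1 + theta_1 psi_1) = 4 * (1 + (-0.334)(-0.901)) = 4 * 1.300934 = 5.203736
  c_1 = sigma^2 theta_1 = 4 * (-0.334) = -1.336
  c_2 = 0
Equations for k = 0 and k = 1 (AR order 1):
  gamma(0) = phi_1 gamma(1) + c_0
  gamma(1) = phi_1 gamma(0) + c_1
Substituting the second into the first: gamma(0) (1 - phi_1^2) = c_0 + phi_1 c_1, so
  gamma(0) = (c_0 + phi_1 c_1) / (1 - phi_1^2) = (5.203736 + (-0.567)(-1.336)) / (1 - (-0.567)^2) = 5.961248 / 0.678511 = 8.785779.
Therefore gamma(0) = 8.7858 (to 4 decimal places).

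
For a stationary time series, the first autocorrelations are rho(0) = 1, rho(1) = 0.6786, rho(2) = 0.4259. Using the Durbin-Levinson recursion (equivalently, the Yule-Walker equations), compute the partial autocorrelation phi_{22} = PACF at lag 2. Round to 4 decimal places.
\phi_{22} = -0.0641

The PACF at lag k is phi_{kk}, the last component of the solution
to the Yule-Walker system G_k phi = r_k where
  (G_k)_{ij} = rho(|i - j|), (r_k)_i = rho(i), i,j = 1..k.
Equivalently, Durbin-Levinson gives phi_{kk} iteratively:
  phi_{11} = rho(1)
  phi_{kk} = [rho(k) - sum_{j=1..k-1} phi_{k-1,j} rho(k-j)]
            / [1 - sum_{j=1..k-1} phi_{k-1,j} rho(j)],
  phi_{k,j} = phi_{k-1,j} - phi_{kk} phi_{k-1,k-j},  j = 1..k-1.
Step k = 1:
  phi_11 = rho(1) = 0.6786.
Step k = 2:
  phi_22 = [rho(2) - phi_11 rho(1)] / [1 - phi_11 rho(1)] = [0.4259 - (0.6786)(0.6786)] / [1 - (0.6786)(0.6786)]
         = -0.03459796 / 0.53950204 = -0.0641.
Therefore phi_{22} = -0.0641.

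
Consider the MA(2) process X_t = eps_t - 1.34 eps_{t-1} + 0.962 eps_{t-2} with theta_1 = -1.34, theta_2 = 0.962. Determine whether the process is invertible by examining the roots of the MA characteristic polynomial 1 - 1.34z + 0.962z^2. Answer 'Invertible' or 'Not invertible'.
\text{Invertible}

The MA(q) characteristic polynomial is P(z) = 1 - 1.34z + 0.962z^2.
Invertibility requires all roots to lie outside the unit circle, i.e. |z| > 1 for every root.
Set 1 + (-1.34) z + (0.962) z^2 = 0, i.e. a z^2 + b z + c = 0 with a = 0.962, b = -1.34, c = 1.
Discriminant D = b^2 - 4ac = (-1.34)^2 - 4*(0.962)*1 = 1.7956 - (3.848) = -2.0524.
D < 0, so the roots are the complex-conjugate pair z = (-b +/- i sqrt(-D)) / (2a) = 0.6965 +/- 0.7446i.
For a conjugate pair |z|^2 = z * conj(z) = (product of roots) = c/a = 1/(0.962) = 1.039501, so |z| = sqrt(1.039501) = 1.0196 for both roots.
Moduli of all roots: 1.0196, 1.0196.
All moduli strictly greater than 1? Yes.
Verdict: Invertible.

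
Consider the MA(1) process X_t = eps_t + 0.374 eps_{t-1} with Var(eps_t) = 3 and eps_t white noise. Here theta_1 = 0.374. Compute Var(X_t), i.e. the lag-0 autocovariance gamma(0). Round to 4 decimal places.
\gamma(0) = 3.4196

For an MA(q) process X_t = eps_t + sum_i theta_i eps_{t-i} with
Var(eps_t) = sigma^2, the variance is
  gamma(0) = sigma^2 * (1 + sum_i theta_i^2).
  sum_i theta_i^2 = (0.374)^2 = 0.139876.
  gamma(0) = 3 * (1 + 0.139876) = 3 * 1.139876 = 3.419628, which rounds to 3.4196.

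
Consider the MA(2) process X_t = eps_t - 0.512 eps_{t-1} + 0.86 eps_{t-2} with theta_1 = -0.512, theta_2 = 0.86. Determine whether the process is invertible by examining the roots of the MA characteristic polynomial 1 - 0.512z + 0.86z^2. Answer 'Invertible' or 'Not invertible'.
\text{Invertible}

The MA(q) characteristic polynomial is P(z) = 1 - 0.512z + 0.86z^2.
Invertibility requires all roots to lie outside the unit circle, i.e. |z| > 1 for every root.
Set 1 + (-0.512) z + (0.86) z^2 = 0, i.e. a z^2 + b z + c = 0 with a = 0.86, b = -0.512, c = 1.
Discriminant D = b^2 - 4ac = (-0.512)^2 - 4*(0.86)*1 = 0.262144 - (3.44) = -3.177856.
D < 0, so the roots are the complex-conjugate pair z = (-b +/- i sqrt(-D)) / (2a) = 0.2977 +/- 1.0364i.
For a conjugate pair |z|^2 = z * conj(z) = (product of roots) = c/a = 1/(0.86) = 1.162791, so |z| = sqrt(1.162791) = 1.0783 for both roots.
Moduli of all roots: 1.0783, 1.0783.
All moduli strictly greater than 1? Yes.
Verdict: Invertible.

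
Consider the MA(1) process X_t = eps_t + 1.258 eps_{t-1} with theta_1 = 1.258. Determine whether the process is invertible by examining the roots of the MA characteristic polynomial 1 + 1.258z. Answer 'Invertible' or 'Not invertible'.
\text{Not invertible}

The MA(q) characteristic polynomial is P(z) = 1 + 1.258z.
Invertibility requires all roots to lie outside the unit circle, i.e. |z| > 1 for every root.
This is linear in z: 1 + (1.258) z = 0  =>  z = -1/(1.258) = -0.794913,  |z| = 0.794913.
Moduli of all roots: 0.7949.
All moduli strictly greater than 1? No.
Verdict: Not invertible.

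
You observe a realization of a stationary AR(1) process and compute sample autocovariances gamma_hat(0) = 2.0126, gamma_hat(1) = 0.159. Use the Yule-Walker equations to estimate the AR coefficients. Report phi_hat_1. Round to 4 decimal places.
\hat\phi_{1} = 0.0790

The Yule-Walker equations for an AR(p) process read, in matrix form,
  Gamma_p phi = r_p,   with   (Gamma_p)_{ij} = gamma(|i - j|),
                       (r_p)_i = gamma(i),   i,j = 1..p.
Substitute the sample gammas (Toeplitz matrix and right-hand side of size 1):
  Gamma_p = [[2.0126]]
  r_p     = [0.159]
With p = 1 this is the single equation gamma(0) phi_1 = gamma(1):
  phi_hat_1 = gamma(1) / gamma(0) = 0.159 / 2.0126 = 0.0790.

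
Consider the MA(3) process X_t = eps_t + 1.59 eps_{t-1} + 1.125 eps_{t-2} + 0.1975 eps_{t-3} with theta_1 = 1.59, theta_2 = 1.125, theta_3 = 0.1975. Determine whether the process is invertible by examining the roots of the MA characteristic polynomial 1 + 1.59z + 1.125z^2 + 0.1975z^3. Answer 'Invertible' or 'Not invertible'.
\text{Invertible}

The MA(q) characteristic polynomial is P(z) = 1 + 1.59z + 1.125z^2 + 0.1975z^3.
Invertibility requires all roots to lie outside the unit circle, i.e. |z| > 1 for every root.
Degree 3: look for a simple real root z0 first, then factor out (1 - z/z0) and solve the remaining quadratic.
Testing z0 = -4: P(-4) = 1 + (1.59)(-4) + (1.125)(-4)^2 + (0.1975)(-4)^3
  = 1 + (-6.36) + (18) + (-12.64) = 0.  So z_0 = -4 is a root, |z_0| = 4.
Divide out the factor (1 + 0.25 z) = (1 - z/z0) (since 1/z0 = -0.25):
  P(z) = (1 + 0.25 z)(1 + (1.34) z + (0.79) z^2)
  [check: z-coef 1.34 - (-0.25) = 1.59; z^2-coef 0.79 - (-0.25)(1.34) = 1.125; z^3-coef -(-0.25)(0.79) = 0.1975.]
Remaining roots from the quadratic factor 1 + (1.34) z + (0.79) z^2:
  Set 1 + (1.34) z + (0.79) z^2 = 0, i.e. a z^2 + b z + c = 0 with a = 0.79, b = 1.34, c = 1.
  Discriminant D = b^2 - 4ac = (1.34)^2 - 4*(0.79)*1 = 1.7956 - (3.16) = -1.3644.
  D < 0, so the roots are the complex-conjugate pair z = (-b +/- i sqrt(-D)) / (2a) = -0.8481 +/- 0.7393i.
  For a conjugate pair |z|^2 = z * conj(z) = (product of roots) = c/a = 1/(0.79) = 1.265823, so |z| = sqrt(1.265823) = 1.1251 for both roots.
Moduli of all roots: 4.0000, 1.1251, 1.1251.
All moduli strictly greater than 1? Yes.
Verdict: Invertible.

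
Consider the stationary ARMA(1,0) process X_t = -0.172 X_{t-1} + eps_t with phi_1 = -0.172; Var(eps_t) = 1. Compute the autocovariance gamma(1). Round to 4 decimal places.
\gamma(1) = -0.1772

Multiply the model equation by X_{t-k} and take expectations. With theta_0 = psi_0 = 1 and psi_j the MA(infinity) weights, this gives
  gamma(k) - sum_i phi_i gamma(k-i) = c_k,
  c_k = sigma^2 * sum_{j=k..q} theta_j psi_{j-k}   (c_k = 0 for k > q),
using gamma(-m) = gamma(m).
Pure AR (q = 0): c_0 = sigma^2 = 1, c_k = 0 for k >= 1.
Equations for k = 0 and k = 1 (AR order 1):
  gamma(0) = phi_1 gamma(1) + c_0
  gamma(1) = phi_1 gamma(0) + c_1
Substituting the second into the first: gamma(0) (1 - phi_1^2) = c_0 + phi_1 c_1, so
  gamma(0) = c_0 / (1 - phi_1^2) = 1 / (1 - (-0.172)^2) = 1 / 0.970416 = 1.030486.
  gamma(1) = phi_1 gamma(0) = (-0.172)(1.030486) = -0.177244.
Therefore gamma(1) = -0.1772 (to 4 decimal places).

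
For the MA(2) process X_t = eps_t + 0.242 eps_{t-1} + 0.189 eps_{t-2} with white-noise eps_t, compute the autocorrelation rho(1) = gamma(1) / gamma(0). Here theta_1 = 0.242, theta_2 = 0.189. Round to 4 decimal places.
\rho(1) = 0.2629

For an MA(q) process with theta_0 = 1, the autocovariance is
  gamma(k) = sigma^2 * sum_{i=0..q-k} theta_i * theta_{i+k},
and rho(k) = gamma(k) / gamma(0). Sigma^2 cancels.
  numerator   = (1)*(0.242) + (0.242)*(0.189) = 0.287738.
  denominator = (1)^2 + (0.242)^2 + (0.189)^2 = 1.094285.
  rho(1) = 0.287738 / 1.094285 = 0.2629.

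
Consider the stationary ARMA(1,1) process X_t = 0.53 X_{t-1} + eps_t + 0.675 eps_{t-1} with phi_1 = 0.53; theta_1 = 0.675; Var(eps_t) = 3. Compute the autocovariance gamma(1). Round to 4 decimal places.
\gamma(1) = 6.8256

Multiply the model equation by X_{t-k} and take expectations. With theta_0 = psi_0 = 1 and psi_j the MA(infinity) weights, this gives
  gamma(k) - sum_i phi_i gamma(k-i) = c_k,
  c_k = sigma^2 * sum_{j=k..q} theta_j psi_{j-k}   (c_k = 0 for k > q),
using gamma(-m) = gamma(m).
psi-weights needed (psi_j = theta_j + sum_i phi_i psi_{j-i}):
  psi_1 = theta_1 + phi_1 = 0.675 + (0.53) = 1.205
Right-hand sides:
  c_0 = sigma^2 (1 + theta_1 psi_1) = 3 * (1 + (0.675)(1.205)) = 3 * 1.813375 = 5.440125
  c_1 = sigma^2 theta_1 = 3 * (0.675) = 2.025
  c_2 = 0
Equations for k = 0 and k = 1 (AR order 1):
  gamma(0) = phi_1 gamma(1) + c_0
  gamma(1) = phi_1 gamma(0) + c_1
Substituting the second into the first: gamma(0) (1 - phi_1^2) = c_0 + phi_1 c_1, so
  gamma(0) = (c_0 + phi_1 c_1) / (1 - phi_1^2) = (5.440125 + (0.53)(2.025)) / (1 - (0.53)^2) = 6.513375 / 0.7191 = 9.057676.
  gamma(1) = phi_1 gamma(0) + c_1 = (0.53)(9.057676) + (2.025) = 6.825568.
Therefore gamma(1) = 6.8256 (to 4 decimal places).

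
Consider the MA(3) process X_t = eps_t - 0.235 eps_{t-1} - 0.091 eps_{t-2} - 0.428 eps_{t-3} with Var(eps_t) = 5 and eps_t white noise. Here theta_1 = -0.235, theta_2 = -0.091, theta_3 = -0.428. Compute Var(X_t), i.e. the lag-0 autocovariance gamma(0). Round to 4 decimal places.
\gamma(0) = 6.2335

For an MA(q) process X_t = eps_t + sum_i theta_i eps_{t-i} with
Var(eps_t) = sigma^2, the variance is
  gamma(0) = sigma^2 * (1 + sum_i theta_i^2).
  sum_i theta_i^2 = (-0.235)^2 + (-0.091)^2 + (-0.428)^2 = 0.055225 + 0.008281 + 0.183184 = 0.24669.
  gamma(0) = 5 * (1 + 0.24669) = 5 * 1.24669 = 6.23345, which rounds to 6.2335.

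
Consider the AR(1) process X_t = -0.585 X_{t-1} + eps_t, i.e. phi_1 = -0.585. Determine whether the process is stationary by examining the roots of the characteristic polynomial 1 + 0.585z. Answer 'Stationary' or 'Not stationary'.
\text{Stationary}

The AR(p) characteristic polynomial is P(z) = 1 + 0.585z.
Stationarity requires all roots to lie outside the unit circle, i.e. |z| > 1 for every root.
This is linear in z: 1 + (0.585) z = 0  =>  z = -1/(0.585) = -1.709402,  |z| = 1.709402.
Moduli of all roots: 1.7094.
All moduli strictly greater than 1? Yes.
Verdict: Stationary.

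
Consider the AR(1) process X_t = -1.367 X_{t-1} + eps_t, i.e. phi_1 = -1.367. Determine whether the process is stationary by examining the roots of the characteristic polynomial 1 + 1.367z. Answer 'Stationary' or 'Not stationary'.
\text{Not stationary}

The AR(p) characteristic polynomial is P(z) = 1 + 1.367z.
Stationarity requires all roots to lie outside the unit circle, i.e. |z| > 1 for every root.
This is linear in z: 1 + (1.367) z = 0  =>  z = -1/(1.367) = -0.731529,  |z| = 0.731529.
Moduli of all roots: 0.7315.
All moduli strictly greater than 1? No.
Verdict: Not stationary.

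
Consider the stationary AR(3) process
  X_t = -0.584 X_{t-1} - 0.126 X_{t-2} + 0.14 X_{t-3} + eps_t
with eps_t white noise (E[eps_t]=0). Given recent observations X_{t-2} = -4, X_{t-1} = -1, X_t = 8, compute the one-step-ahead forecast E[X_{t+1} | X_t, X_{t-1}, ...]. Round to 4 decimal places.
E[X_{t+1} \mid \mathcal F_t] = -5.1060

For an AR(p) model X_t = c + sum_i phi_i X_{t-i} + eps_t, the
one-step-ahead conditional mean is
  E[X_{t+1} | X_t, ...] = c + sum_i phi_i X_{t+1-i}.
Substitute known values:
  E[X_{t+1} | ...] = (-0.584) * (8) + (-0.126) * (-1) + (0.14) * (-4)
                   = -5.1060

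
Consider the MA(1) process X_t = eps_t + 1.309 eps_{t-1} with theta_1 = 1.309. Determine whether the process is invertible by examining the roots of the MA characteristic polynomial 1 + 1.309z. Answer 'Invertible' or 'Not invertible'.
\text{Not invertible}

The MA(q) characteristic polynomial is P(z) = 1 + 1.309z.
Invertibility requires all roots to lie outside the unit circle, i.e. |z| > 1 for every root.
This is linear in z: 1 + (1.309) z = 0  =>  z = -1/(1.309) = -0.763942,  |z| = 0.763942.
Moduli of all roots: 0.7639.
All moduli strictly greater than 1? No.
Verdict: Not invertible.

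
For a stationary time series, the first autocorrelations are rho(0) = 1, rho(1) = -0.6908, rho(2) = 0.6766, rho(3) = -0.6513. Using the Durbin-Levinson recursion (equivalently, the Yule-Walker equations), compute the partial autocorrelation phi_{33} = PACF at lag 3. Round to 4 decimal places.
\phi_{33} = -0.2209

The PACF at lag k is phi_{kk}, the last component of the solution
to the Yule-Walker system G_k phi = r_k where
  (G_k)_{ij} = rho(|i - j|), (r_k)_i = rho(i), i,j = 1..k.
Equivalently, Durbin-Levinson gives phi_{kk} iteratively:
  phi_{11} = rho(1)
  phi_{kk} = [rho(k) - sum_{j=1..k-1} phi_{k-1,j} rho(k-j)]
            / [1 - sum_{j=1..k-1} phi_{k-1,j} rho(j)],
  phi_{k,j} = phi_{k-1,j} - phi_{kk} phi_{k-1,k-j},  j = 1..k-1.
Step k = 1:
  phi_11 = rho(1) = -0.6908.
Step k = 2:
  phi_22 = [rho(2) - phi_11 rho(1)] / [1 - phi_11 rho(1)] = [0.6766 - (-0.6908)(-0.6908)] / [1 - (-0.6908)(-0.6908)]
         = 0.19939536 / 0.52279536 = 0.381402.
  Update: phi_21 = phi_11 - phi_22 phi_11 = -0.6908 - (0.381402)(-0.6908) = -0.427327.
Step k = 3:
  phi_33 = [rho(3) - phi_21 rho(2) - phi_22 rho(1)] / [1 - phi_21 rho(1) - phi_22 rho(2)]
    numerator   = -0.6513 - (-0.427327)(0.6766) - (0.381402)(-0.6908) = -0.09869764
    denominator = 1 - (-0.427327)(-0.6908) - (0.381402)(0.6766) = 0.44674551
  phi_33 = -0.09869764 / 0.44674551 = -0.2209.
Therefore phi_{33} = -0.2209.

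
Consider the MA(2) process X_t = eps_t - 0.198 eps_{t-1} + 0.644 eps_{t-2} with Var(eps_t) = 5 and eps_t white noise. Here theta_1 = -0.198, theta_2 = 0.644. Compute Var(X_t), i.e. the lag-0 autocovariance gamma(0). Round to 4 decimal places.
\gamma(0) = 7.2697

For an MA(q) process X_t = eps_t + sum_i theta_i eps_{t-i} with
Var(eps_t) = sigma^2, the variance is
  gamma(0) = sigma^2 * (1 + sum_i theta_i^2).
  sum_i theta_i^2 = (-0.198)^2 + (0.644)^2 = 0.039204 + 0.414736 = 0.45394.
  gamma(0) = 5 * (1 + 0.45394) = 5 * 1.45394 = 7.2697.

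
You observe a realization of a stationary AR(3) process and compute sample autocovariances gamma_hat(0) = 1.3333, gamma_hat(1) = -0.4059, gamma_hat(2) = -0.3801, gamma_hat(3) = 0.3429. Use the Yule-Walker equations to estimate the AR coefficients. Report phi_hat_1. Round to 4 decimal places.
\hat\phi_{1} = -0.4270

The Yule-Walker equations for an AR(p) process read, in matrix form,
  Gamma_p phi = r_p,   with   (Gamma_p)_{ij} = gamma(|i - j|),
                       (r_p)_i = gamma(i),   i,j = 1..p.
Substitute the sample gammas (Toeplitz matrix and right-hand side of size 3):
  Gamma_p = [[1.3333, -0.4059, -0.3801], [-0.4059, 1.3333, -0.4059], [-0.3801, -0.4059, 1.3333]]
  r_p     = [-0.4059, -0.3801, 0.3429]
Written out (R1..R3):
  (R1) 1.3333 phi_1 - 0.4059 phi_2 - 0.3801 phi_3 = -0.4059
  (R2) -0.4059 phi_1 + 1.3333 phi_2 - 0.4059 phi_3 = -0.3801
  (R3) -0.3801 phi_1 - 0.4059 phi_2 + 1.3333 phi_3 = 0.3429
Gaussian elimination:
  R2 <- R2 - (-0.4059/1.3333) R1 = R2 - (-0.304433) R1:  1.209731 phi_2 - 0.521615 phi_3 = -0.503669
  R3 <- R3 - (-0.3801/1.3333) R1 = R3 - (-0.285082) R1:  -0.521615 phi_2 + 1.22494 phi_3 = 0.227185
  R3 <- R3 - (-0.521615/1.209731) R2 = R3 - (-0.431183) R2:  1.000029 phi_3 = 0.010012
Back-substitution:
  phi_hat_3 = 0.010012 / 1.000029 = 0.010011
  phi_hat_2 = (-0.503669 - (-0.521615)(0.010011)) / 1.209731 = -0.412031
  phi_hat_1 = (-0.4059 - (-0.4059)(-0.412031) - (-0.3801)(0.010011)) / 1.3333 = -0.427014
So phi_hat = [-0.4270, -0.4120, 0.0100].
Therefore phi_hat_1 = -0.4270.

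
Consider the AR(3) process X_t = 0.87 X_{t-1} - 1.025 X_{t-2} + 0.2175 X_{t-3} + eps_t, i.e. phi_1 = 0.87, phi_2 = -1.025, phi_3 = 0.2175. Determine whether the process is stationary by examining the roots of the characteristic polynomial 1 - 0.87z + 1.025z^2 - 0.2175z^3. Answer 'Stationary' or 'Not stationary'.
\text{Stationary}

The AR(p) characteristic polynomial is P(z) = 1 - 0.87z + 1.025z^2 - 0.2175z^3.
Stationarity requires all roots to lie outside the unit circle, i.e. |z| > 1 for every root.
Degree 3: look for a simple real root z0 first, then factor out (1 - z/z0) and solve the remaining quadratic.
Testing z0 = 4: P(4) = 1 + (-0.87)(4) + (1.025)(4)^2 + (-0.2175)(4)^3
  = 1 + (-3.48) + (16.4) + (-13.92) = 0.  So z_0 = 4 is a root, |z_0| = 4.
Divide out the factor (1 - 0.25 z) = (1 - z/z0) (since 1/z0 = 0.25):
  P(z) = (1 - 0.25 z)(1 + (-0.62) z + (0.87) z^2)
  [check: z-coef -0.62 - (0.25) = -0.87; z^2-coef 0.87 - (0.25)(-0.62) = 1.025; z^3-coef -(0.25)(0.87) = -0.2175.]
Remaining roots from the quadratic factor 1 + (-0.62) z + (0.87) z^2:
  Set 1 + (-0.62) z + (0.87) z^2 = 0, i.e. a z^2 + b z + c = 0 with a = 0.87, b = -0.62, c = 1.
  Discriminant D = b^2 - 4ac = (-0.62)^2 - 4*(0.87)*1 = 0.3844 - (3.48) = -3.0956.
  D < 0, so the roots are the complex-conjugate pair z = (-b +/- i sqrt(-D)) / (2a) = 0.3563 +/- 1.0112i.
  For a conjugate pair |z|^2 = z * conj(z) = (product of roots) = c/a = 1/(0.87) = 1.149425, so |z| = sqrt(1.149425) = 1.0721 for both roots.
Moduli of all roots: 4.0000, 1.0721, 1.0721.
All moduli strictly greater than 1? Yes.
Verdict: Stationary.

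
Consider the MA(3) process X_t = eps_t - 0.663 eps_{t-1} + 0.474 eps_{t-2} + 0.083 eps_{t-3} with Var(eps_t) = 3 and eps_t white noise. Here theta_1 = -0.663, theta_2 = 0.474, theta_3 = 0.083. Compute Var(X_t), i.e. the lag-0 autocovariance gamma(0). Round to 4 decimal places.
\gamma(0) = 5.0134

For an MA(q) process X_t = eps_t + sum_i theta_i eps_{t-i} with
Var(eps_t) = sigma^2, the variance is
  gamma(0) = sigma^2 * (1 + sum_i theta_i^2).
  sum_i theta_i^2 = (-0.663)^2 + (0.474)^2 + (0.083)^2 = 0.439569 + 0.224676 + 0.006889 = 0.671134.
  gamma(0) = 3 * (1 + 0.671134) = 3 * 1.671134 = 5.013402, which rounds to 5.0134.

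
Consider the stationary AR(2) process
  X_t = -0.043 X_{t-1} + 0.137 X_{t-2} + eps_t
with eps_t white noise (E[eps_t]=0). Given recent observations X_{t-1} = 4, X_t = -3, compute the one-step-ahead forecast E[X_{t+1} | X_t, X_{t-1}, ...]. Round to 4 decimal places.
E[X_{t+1} \mid \mathcal F_t] = 0.6770

For an AR(p) model X_t = c + sum_i phi_i X_{t-i} + eps_t, the
one-step-ahead conditional mean is
  E[X_{t+1} | X_t, ...] = c + sum_i phi_i X_{t+1-i}.
Substitute known values:
  E[X_{t+1} | ...] = (-0.043) * (-3) + (0.137) * (4)
                   = 0.6770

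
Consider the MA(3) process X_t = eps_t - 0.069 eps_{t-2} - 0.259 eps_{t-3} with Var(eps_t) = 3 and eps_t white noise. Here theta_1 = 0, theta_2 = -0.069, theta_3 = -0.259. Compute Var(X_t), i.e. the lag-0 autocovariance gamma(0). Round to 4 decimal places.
\gamma(0) = 3.2155

For an MA(q) process X_t = eps_t + sum_i theta_i eps_{t-i} with
Var(eps_t) = sigma^2, the variance is
  gamma(0) = sigma^2 * (1 + sum_i theta_i^2).
  sum_i theta_i^2 = (0)^2 + (-0.069)^2 + (-0.259)^2 = 0 + 0.004761 + 0.067081 = 0.071842.
  gamma(0) = 3 * (1 + 0.071842) = 3 * 1.071842 = 3.215526, which rounds to 3.2155.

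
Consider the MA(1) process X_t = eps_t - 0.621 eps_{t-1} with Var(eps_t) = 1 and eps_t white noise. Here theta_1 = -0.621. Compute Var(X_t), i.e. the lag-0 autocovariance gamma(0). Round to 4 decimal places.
\gamma(0) = 1.3856

For an MA(q) process X_t = eps_t + sum_i theta_i eps_{t-i} with
Var(eps_t) = sigma^2, the variance is
  gamma(0) = sigma^2 * (1 + sum_i theta_i^2).
  sum_i theta_i^2 = (-0.621)^2 = 0.385641.
  gamma(0) = 1 * (1 + 0.385641) = 1 * 1.385641 = 1.385641, which rounds to 1.3856.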